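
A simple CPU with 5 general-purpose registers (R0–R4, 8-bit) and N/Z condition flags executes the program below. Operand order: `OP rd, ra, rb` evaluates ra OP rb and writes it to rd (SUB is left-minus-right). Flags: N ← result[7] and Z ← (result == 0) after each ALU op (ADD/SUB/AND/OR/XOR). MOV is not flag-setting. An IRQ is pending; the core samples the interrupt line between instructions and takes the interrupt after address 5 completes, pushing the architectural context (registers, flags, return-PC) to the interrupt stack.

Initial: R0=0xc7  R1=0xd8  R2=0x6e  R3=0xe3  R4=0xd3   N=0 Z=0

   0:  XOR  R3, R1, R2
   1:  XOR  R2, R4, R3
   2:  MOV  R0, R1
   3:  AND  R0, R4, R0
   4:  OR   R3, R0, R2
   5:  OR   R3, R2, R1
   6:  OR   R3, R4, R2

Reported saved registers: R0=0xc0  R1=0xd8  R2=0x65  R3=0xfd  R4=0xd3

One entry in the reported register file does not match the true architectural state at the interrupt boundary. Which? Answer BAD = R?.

BAD = R0

after  0: R0=0xc7 R1=0xd8 R2=0x6e R3=0xb6 R4=0xd3  N=1 Z=0
after  1: R0=0xc7 R1=0xd8 R2=0x65 R3=0xb6 R4=0xd3  N=0 Z=0
after  2: R0=0xd8 R1=0xd8 R2=0x65 R3=0xb6 R4=0xd3  N=0 Z=0
after  3: R0=0xd0 R1=0xd8 R2=0x65 R3=0xb6 R4=0xd3  N=1 Z=0
after  4: R0=0xd0 R1=0xd8 R2=0x65 R3=0xf5 R4=0xd3  N=1 Z=0
after  5: R0=0xd0 R1=0xd8 R2=0x65 R3=0xfd R4=0xd3  N=1 Z=0
-- IRQ taken; context saved, return-PC = 6 --
mismatch: R0: reported 0xc0 vs actual 0xd0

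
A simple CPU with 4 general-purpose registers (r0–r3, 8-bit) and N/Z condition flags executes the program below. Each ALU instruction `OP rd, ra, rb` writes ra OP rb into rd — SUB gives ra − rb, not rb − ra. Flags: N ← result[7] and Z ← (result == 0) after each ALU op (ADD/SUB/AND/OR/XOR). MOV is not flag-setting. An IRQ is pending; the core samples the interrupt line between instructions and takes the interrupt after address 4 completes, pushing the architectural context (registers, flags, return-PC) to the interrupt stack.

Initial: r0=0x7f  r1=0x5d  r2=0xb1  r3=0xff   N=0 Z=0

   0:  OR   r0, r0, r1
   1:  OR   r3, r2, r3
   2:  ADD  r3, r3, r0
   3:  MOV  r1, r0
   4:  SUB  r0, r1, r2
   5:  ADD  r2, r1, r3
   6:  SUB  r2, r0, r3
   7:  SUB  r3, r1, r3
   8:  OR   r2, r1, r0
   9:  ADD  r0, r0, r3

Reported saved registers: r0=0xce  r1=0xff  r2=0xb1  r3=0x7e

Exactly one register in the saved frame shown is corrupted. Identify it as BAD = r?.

after  0: r0=0x7f r1=0x5d r2=0xb1 r3=0xff  N=0 Z=0
after  1: r0=0x7f r1=0x5d r2=0xb1 r3=0xff  N=1 Z=0
after  2: r0=0x7f r1=0x5d r2=0xb1 r3=0x7e  N=0 Z=0
after  3: r0=0x7f r1=0x7f r2=0xb1 r3=0x7e  N=0 Z=0
after  4: r0=0xce r1=0x7f r2=0xb1 r3=0x7e  N=1 Z=0
-- IRQ taken; context saved, return-PC = 5 --
mismatch: r1: reported 0xff vs actual 0x7f

BAD = r1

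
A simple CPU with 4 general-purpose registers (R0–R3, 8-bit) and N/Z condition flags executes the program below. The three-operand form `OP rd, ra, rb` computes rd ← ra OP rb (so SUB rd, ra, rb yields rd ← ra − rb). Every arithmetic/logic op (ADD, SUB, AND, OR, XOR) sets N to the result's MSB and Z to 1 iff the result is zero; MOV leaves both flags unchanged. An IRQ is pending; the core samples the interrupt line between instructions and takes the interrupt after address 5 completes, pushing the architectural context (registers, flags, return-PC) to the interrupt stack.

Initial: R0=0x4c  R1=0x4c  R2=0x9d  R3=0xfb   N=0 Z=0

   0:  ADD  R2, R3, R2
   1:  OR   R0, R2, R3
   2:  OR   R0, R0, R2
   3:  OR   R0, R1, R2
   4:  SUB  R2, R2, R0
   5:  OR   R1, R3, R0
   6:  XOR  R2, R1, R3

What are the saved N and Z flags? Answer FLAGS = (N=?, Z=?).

after  0: R0=0x4c R1=0x4c R2=0x98 R3=0xfb  N=1 Z=0
after  1: R0=0xfb R1=0x4c R2=0x98 R3=0xfb  N=1 Z=0
after  2: R0=0xfb R1=0x4c R2=0x98 R3=0xfb  N=1 Z=0
after  3: R0=0xdc R1=0x4c R2=0x98 R3=0xfb  N=1 Z=0
after  4: R0=0xdc R1=0x4c R2=0xbc R3=0xfb  N=1 Z=0
after  5: R0=0xdc R1=0xff R2=0xbc R3=0xfb  N=1 Z=0
-- IRQ taken; context saved, return-PC = 6 --

FLAGS = (N=1, Z=0)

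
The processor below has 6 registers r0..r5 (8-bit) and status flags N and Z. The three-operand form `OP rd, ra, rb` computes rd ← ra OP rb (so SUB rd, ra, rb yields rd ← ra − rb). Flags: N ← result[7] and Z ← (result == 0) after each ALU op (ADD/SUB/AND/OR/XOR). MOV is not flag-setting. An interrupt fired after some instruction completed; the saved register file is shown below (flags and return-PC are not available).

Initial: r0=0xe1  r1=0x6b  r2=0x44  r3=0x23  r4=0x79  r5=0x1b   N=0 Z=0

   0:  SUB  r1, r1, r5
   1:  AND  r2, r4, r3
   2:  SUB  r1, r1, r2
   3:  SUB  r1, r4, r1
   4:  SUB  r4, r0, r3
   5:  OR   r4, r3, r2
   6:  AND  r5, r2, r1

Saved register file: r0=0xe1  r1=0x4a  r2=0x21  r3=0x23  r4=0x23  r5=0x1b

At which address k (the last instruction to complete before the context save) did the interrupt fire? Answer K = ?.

after  0: r0=0xe1 r1=0x50 r2=0x44 r3=0x23 r4=0x79 r5=0x1b  N=0 Z=0
after  1: r0=0xe1 r1=0x50 r2=0x21 r3=0x23 r4=0x79 r5=0x1b  N=0 Z=0
after  2: r0=0xe1 r1=0x2f r2=0x21 r3=0x23 r4=0x79 r5=0x1b  N=0 Z=0
after  3: r0=0xe1 r1=0x4a r2=0x21 r3=0x23 r4=0x79 r5=0x1b  N=0 Z=0
after  4: r0=0xe1 r1=0x4a r2=0x21 r3=0x23 r4=0xbe r5=0x1b  N=1 Z=0
after  5: r0=0xe1 r1=0x4a r2=0x21 r3=0x23 r4=0x23 r5=0x1b  N=0 Z=0
-- IRQ taken; context saved, return-PC = 6 --

K = 5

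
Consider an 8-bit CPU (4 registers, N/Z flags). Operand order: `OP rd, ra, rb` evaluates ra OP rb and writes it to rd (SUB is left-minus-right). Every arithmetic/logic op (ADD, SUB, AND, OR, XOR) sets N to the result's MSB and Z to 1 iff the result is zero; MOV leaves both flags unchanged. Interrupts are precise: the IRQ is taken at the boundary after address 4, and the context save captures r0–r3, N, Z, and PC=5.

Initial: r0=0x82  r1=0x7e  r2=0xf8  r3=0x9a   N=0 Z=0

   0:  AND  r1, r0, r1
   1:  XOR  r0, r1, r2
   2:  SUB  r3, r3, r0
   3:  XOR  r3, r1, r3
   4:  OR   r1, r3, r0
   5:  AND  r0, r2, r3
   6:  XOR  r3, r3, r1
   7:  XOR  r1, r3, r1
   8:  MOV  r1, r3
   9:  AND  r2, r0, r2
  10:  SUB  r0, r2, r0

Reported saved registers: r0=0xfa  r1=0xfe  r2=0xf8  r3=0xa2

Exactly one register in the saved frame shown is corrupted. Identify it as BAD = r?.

BAD = r1

after  0: r0=0x82 r1=0x02 r2=0xf8 r3=0x9a  N=0 Z=0
after  1: r0=0xfa r1=0x02 r2=0xf8 r3=0x9a  N=1 Z=0
after  2: r0=0xfa r1=0x02 r2=0xf8 r3=0xa0  N=1 Z=0
after  3: r0=0xfa r1=0x02 r2=0xf8 r3=0xa2  N=1 Z=0
after  4: r0=0xfa r1=0xfa r2=0xf8 r3=0xa2  N=1 Z=0
-- IRQ taken; context saved, return-PC = 5 --
mismatch: r1: reported 0xfe vs actual 0xfa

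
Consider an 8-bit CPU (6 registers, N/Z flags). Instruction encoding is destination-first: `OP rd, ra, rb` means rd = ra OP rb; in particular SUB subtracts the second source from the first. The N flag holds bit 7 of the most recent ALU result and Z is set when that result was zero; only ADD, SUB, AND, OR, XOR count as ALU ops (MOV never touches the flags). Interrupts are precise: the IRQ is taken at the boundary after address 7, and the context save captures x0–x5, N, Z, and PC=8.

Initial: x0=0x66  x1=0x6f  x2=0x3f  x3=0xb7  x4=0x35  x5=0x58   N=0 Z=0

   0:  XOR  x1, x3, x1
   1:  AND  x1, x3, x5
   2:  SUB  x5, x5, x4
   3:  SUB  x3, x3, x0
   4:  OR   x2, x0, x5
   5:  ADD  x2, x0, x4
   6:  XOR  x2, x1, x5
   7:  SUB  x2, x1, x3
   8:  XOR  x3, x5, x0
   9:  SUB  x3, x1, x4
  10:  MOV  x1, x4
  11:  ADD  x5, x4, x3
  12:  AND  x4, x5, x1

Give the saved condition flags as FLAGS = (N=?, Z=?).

after  0: x0=0x66 x1=0xd8 x2=0x3f x3=0xb7 x4=0x35 x5=0x58  N=1 Z=0
after  1: x0=0x66 x1=0x10 x2=0x3f x3=0xb7 x4=0x35 x5=0x58  N=0 Z=0
after  2: x0=0x66 x1=0x10 x2=0x3f x3=0xb7 x4=0x35 x5=0x23  N=0 Z=0
after  3: x0=0x66 x1=0x10 x2=0x3f x3=0x51 x4=0x35 x5=0x23  N=0 Z=0
after  4: x0=0x66 x1=0x10 x2=0x67 x3=0x51 x4=0x35 x5=0x23  N=0 Z=0
after  5: x0=0x66 x1=0x10 x2=0x9b x3=0x51 x4=0x35 x5=0x23  N=1 Z=0
after  6: x0=0x66 x1=0x10 x2=0x33 x3=0x51 x4=0x35 x5=0x23  N=0 Z=0
after  7: x0=0x66 x1=0x10 x2=0xbf x3=0x51 x4=0x35 x5=0x23  N=1 Z=0
-- IRQ taken; context saved, return-PC = 8 --

FLAGS = (N=1, Z=0)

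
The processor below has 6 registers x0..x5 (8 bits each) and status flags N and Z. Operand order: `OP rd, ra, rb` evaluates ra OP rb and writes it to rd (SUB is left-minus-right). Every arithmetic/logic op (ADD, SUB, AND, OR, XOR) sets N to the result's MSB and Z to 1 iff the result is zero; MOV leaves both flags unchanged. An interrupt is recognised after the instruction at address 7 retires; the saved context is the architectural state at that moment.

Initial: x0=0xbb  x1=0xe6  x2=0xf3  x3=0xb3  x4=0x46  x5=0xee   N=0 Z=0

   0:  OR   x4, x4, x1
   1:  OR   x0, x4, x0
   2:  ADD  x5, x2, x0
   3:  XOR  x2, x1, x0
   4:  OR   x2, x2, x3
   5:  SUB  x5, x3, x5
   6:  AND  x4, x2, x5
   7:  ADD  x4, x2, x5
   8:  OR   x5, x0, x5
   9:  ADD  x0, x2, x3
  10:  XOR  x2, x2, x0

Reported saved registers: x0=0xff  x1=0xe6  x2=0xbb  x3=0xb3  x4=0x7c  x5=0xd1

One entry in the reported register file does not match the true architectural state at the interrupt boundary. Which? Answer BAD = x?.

BAD = x5

after  0: x0=0xbb x1=0xe6 x2=0xf3 x3=0xb3 x4=0xe6 x5=0xee  N=1 Z=0
after  1: x0=0xff x1=0xe6 x2=0xf3 x3=0xb3 x4=0xe6 x5=0xee  N=1 Z=0
after  2: x0=0xff x1=0xe6 x2=0xf3 x3=0xb3 x4=0xe6 x5=0xf2  N=1 Z=0
after  3: x0=0xff x1=0xe6 x2=0x19 x3=0xb3 x4=0xe6 x5=0xf2  N=0 Z=0
after  4: x0=0xff x1=0xe6 x2=0xbb x3=0xb3 x4=0xe6 x5=0xf2  N=1 Z=0
after  5: x0=0xff x1=0xe6 x2=0xbb x3=0xb3 x4=0xe6 x5=0xc1  N=1 Z=0
after  6: x0=0xff x1=0xe6 x2=0xbb x3=0xb3 x4=0x81 x5=0xc1  N=1 Z=0
after  7: x0=0xff x1=0xe6 x2=0xbb x3=0xb3 x4=0x7c x5=0xc1  N=0 Z=0
-- IRQ taken; context saved, return-PC = 8 --
mismatch: x5: reported 0xd1 vs actual 0xc1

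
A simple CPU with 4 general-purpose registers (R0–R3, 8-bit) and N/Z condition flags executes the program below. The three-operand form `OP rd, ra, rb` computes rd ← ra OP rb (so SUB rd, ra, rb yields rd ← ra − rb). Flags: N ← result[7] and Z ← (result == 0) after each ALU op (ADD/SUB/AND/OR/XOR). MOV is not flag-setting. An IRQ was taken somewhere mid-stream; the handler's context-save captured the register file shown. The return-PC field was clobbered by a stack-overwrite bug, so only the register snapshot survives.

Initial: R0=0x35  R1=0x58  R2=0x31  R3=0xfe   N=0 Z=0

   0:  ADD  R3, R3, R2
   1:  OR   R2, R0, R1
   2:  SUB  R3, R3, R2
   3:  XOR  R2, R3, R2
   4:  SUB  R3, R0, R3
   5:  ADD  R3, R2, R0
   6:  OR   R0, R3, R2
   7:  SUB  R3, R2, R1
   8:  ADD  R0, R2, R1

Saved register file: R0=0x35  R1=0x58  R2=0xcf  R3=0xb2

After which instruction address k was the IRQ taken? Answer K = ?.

K = 3

after  0: R0=0x35 R1=0x58 R2=0x31 R3=0x2f  N=0 Z=0
after  1: R0=0x35 R1=0x58 R2=0x7d R3=0x2f  N=0 Z=0
after  2: R0=0x35 R1=0x58 R2=0x7d R3=0xb2  N=1 Z=0
after  3: R0=0x35 R1=0x58 R2=0xcf R3=0xb2  N=1 Z=0
-- IRQ taken; context saved, return-PC = 4 --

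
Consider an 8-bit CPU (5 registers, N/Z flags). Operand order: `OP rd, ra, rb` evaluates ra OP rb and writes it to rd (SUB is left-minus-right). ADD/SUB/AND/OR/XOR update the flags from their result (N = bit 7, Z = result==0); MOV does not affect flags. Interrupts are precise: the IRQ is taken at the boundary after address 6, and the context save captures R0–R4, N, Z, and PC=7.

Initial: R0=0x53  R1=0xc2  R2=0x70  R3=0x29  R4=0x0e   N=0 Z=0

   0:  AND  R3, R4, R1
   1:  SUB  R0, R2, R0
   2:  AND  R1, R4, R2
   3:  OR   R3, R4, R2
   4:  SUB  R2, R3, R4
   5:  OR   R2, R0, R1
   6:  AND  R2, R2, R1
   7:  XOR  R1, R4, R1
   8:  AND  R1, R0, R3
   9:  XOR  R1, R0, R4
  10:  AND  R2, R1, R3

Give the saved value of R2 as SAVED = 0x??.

after  0: R0=0x53 R1=0xc2 R2=0x70 R3=0x02 R4=0x0e  N=0 Z=0
after  1: R0=0x1d R1=0xc2 R2=0x70 R3=0x02 R4=0x0e  N=0 Z=0
after  2: R0=0x1d R1=0x00 R2=0x70 R3=0x02 R4=0x0e  N=0 Z=1
after  3: R0=0x1d R1=0x00 R2=0x70 R3=0x7e R4=0x0e  N=0 Z=0
after  4: R0=0x1d R1=0x00 R2=0x70 R3=0x7e R4=0x0e  N=0 Z=0
after  5: R0=0x1d R1=0x00 R2=0x1d R3=0x7e R4=0x0e  N=0 Z=0
after  6: R0=0x1d R1=0x00 R2=0x00 R3=0x7e R4=0x0e  N=0 Z=1
-- IRQ taken; context saved, return-PC = 7 --

SAVED = 0x00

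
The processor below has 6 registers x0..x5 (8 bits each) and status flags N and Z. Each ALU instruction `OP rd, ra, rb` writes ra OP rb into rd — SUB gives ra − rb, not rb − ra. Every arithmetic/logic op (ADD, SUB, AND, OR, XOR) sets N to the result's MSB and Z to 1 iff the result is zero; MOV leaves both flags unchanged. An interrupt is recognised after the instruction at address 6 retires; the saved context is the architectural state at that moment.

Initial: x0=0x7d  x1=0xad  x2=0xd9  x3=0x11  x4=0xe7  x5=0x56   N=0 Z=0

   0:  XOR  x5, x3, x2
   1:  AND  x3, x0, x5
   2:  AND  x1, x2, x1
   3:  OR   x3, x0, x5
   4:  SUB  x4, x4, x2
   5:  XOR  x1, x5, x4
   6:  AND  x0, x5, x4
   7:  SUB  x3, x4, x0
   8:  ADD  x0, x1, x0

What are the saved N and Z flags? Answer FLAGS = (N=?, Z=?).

after  0: x0=0x7d x1=0xad x2=0xd9 x3=0x11 x4=0xe7 x5=0xc8  N=1 Z=0
after  1: x0=0x7d x1=0xad x2=0xd9 x3=0x48 x4=0xe7 x5=0xc8  N=0 Z=0
after  2: x0=0x7d x1=0x89 x2=0xd9 x3=0x48 x4=0xe7 x5=0xc8  N=1 Z=0
after  3: x0=0x7d x1=0x89 x2=0xd9 x3=0xfd x4=0xe7 x5=0xc8  N=1 Z=0
after  4: x0=0x7d x1=0x89 x2=0xd9 x3=0xfd x4=0x0e x5=0xc8  N=0 Z=0
after  5: x0=0x7d x1=0xc6 x2=0xd9 x3=0xfd x4=0x0e x5=0xc8  N=1 Z=0
after  6: x0=0x08 x1=0xc6 x2=0xd9 x3=0xfd x4=0x0e x5=0xc8  N=0 Z=0
-- IRQ taken; context saved, return-PC = 7 --

FLAGS = (N=0, Z=0)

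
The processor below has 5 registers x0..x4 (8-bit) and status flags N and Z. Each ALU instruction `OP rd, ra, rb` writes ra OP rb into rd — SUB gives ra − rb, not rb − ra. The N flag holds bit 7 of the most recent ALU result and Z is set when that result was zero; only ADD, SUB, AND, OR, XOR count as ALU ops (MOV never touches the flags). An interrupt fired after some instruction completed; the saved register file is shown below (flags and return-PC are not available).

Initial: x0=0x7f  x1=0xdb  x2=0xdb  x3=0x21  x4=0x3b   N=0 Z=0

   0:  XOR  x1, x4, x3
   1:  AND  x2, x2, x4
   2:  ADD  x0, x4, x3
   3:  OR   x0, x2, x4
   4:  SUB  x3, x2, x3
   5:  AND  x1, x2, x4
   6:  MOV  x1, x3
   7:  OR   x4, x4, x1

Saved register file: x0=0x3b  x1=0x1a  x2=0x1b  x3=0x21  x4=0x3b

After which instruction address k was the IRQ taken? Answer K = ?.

K = 3

after  0: x0=0x7f x1=0x1a x2=0xdb x3=0x21 x4=0x3b  N=0 Z=0
after  1: x0=0x7f x1=0x1a x2=0x1b x3=0x21 x4=0x3b  N=0 Z=0
after  2: x0=0x5c x1=0x1a x2=0x1b x3=0x21 x4=0x3b  N=0 Z=0
after  3: x0=0x3b x1=0x1a x2=0x1b x3=0x21 x4=0x3b  N=0 Z=0
-- IRQ taken; context saved, return-PC = 4 --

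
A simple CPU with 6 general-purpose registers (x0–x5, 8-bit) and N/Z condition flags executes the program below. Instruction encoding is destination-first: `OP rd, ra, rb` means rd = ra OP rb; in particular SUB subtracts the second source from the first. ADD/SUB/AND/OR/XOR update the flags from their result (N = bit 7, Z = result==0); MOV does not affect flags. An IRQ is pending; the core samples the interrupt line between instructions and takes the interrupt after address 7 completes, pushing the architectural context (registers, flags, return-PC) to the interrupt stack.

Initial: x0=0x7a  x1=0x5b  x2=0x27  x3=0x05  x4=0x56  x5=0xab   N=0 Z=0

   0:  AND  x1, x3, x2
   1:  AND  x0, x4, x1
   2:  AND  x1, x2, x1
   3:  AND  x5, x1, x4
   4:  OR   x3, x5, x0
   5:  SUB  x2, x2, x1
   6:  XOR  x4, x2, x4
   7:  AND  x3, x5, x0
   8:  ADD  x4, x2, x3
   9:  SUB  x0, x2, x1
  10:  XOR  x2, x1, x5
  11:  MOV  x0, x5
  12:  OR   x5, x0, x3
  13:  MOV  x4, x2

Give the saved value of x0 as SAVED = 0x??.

after  0: x0=0x7a x1=0x05 x2=0x27 x3=0x05 x4=0x56 x5=0xab  N=0 Z=0
after  1: x0=0x04 x1=0x05 x2=0x27 x3=0x05 x4=0x56 x5=0xab  N=0 Z=0
after  2: x0=0x04 x1=0x05 x2=0x27 x3=0x05 x4=0x56 x5=0xab  N=0 Z=0
after  3: x0=0x04 x1=0x05 x2=0x27 x3=0x05 x4=0x56 x5=0x04  N=0 Z=0
after  4: x0=0x04 x1=0x05 x2=0x27 x3=0x04 x4=0x56 x5=0x04  N=0 Z=0
after  5: x0=0x04 x1=0x05 x2=0x22 x3=0x04 x4=0x56 x5=0x04  N=0 Z=0
after  6: x0=0x04 x1=0x05 x2=0x22 x3=0x04 x4=0x74 x5=0x04  N=0 Z=0
after  7: x0=0x04 x1=0x05 x2=0x22 x3=0x04 x4=0x74 x5=0x04  N=0 Z=0
-- IRQ taken; context saved, return-PC = 8 --

SAVED = 0x04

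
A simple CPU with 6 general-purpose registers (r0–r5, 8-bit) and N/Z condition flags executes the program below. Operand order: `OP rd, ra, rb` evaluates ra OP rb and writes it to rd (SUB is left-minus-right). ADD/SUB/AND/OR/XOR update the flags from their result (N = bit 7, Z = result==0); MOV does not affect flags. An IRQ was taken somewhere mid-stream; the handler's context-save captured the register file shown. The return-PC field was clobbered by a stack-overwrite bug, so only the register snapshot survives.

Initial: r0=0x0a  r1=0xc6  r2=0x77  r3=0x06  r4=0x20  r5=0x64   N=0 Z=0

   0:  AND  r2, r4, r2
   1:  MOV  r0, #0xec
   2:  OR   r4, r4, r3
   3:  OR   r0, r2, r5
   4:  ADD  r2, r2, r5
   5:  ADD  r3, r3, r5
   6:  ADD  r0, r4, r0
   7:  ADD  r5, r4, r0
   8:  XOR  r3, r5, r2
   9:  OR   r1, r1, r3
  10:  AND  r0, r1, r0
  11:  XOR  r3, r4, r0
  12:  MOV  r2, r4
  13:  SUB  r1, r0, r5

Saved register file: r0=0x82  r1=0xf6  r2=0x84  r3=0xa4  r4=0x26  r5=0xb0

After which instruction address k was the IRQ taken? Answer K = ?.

after  0: r0=0x0a r1=0xc6 r2=0x20 r3=0x06 r4=0x20 r5=0x64  N=0 Z=0
after  1: r0=0xec r1=0xc6 r2=0x20 r3=0x06 r4=0x20 r5=0x64  N=0 Z=0
after  2: r0=0xec r1=0xc6 r2=0x20 r3=0x06 r4=0x26 r5=0x64  N=0 Z=0
after  3: r0=0x64 r1=0xc6 r2=0x20 r3=0x06 r4=0x26 r5=0x64  N=0 Z=0
after  4: r0=0x64 r1=0xc6 r2=0x84 r3=0x06 r4=0x26 r5=0x64  N=1 Z=0
after  5: r0=0x64 r1=0xc6 r2=0x84 r3=0x6a r4=0x26 r5=0x64  N=0 Z=0
after  6: r0=0x8a r1=0xc6 r2=0x84 r3=0x6a r4=0x26 r5=0x64  N=1 Z=0
after  7: r0=0x8a r1=0xc6 r2=0x84 r3=0x6a r4=0x26 r5=0xb0  N=1 Z=0
after  8: r0=0x8a r1=0xc6 r2=0x84 r3=0x34 r4=0x26 r5=0xb0  N=0 Z=0
after  9: r0=0x8a r1=0xf6 r2=0x84 r3=0x34 r4=0x26 r5=0xb0  N=1 Z=0
after 10: r0=0x82 r1=0xf6 r2=0x84 r3=0x34 r4=0x26 r5=0xb0  N=1 Z=0
after 11: r0=0x82 r1=0xf6 r2=0x84 r3=0xa4 r4=0x26 r5=0xb0  N=1 Z=0
-- IRQ taken; context saved, return-PC = 12 --

K = 11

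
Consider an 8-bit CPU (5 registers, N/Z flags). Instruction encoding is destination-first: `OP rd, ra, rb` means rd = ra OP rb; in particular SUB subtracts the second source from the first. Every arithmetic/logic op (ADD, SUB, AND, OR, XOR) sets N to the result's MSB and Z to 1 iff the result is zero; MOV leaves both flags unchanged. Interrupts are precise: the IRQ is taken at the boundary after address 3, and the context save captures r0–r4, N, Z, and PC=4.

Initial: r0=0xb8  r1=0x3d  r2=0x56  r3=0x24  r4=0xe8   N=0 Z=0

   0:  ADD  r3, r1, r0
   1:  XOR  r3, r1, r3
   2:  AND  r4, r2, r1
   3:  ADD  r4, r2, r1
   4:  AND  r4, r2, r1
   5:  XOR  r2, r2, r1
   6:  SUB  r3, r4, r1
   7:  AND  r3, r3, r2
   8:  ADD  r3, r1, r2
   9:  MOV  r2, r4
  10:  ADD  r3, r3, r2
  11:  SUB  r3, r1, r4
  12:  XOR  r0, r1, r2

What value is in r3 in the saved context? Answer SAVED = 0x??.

after  0: r0=0xb8 r1=0x3d r2=0x56 r3=0xf5 r4=0xe8  N=1 Z=0
after  1: r0=0xb8 r1=0x3d r2=0x56 r3=0xc8 r4=0xe8  N=1 Z=0
after  2: r0=0xb8 r1=0x3d r2=0x56 r3=0xc8 r4=0x14  N=0 Z=0
after  3: r0=0xb8 r1=0x3d r2=0x56 r3=0xc8 r4=0x93  N=1 Z=0
-- IRQ taken; context saved, return-PC = 4 --

SAVED = 0xc8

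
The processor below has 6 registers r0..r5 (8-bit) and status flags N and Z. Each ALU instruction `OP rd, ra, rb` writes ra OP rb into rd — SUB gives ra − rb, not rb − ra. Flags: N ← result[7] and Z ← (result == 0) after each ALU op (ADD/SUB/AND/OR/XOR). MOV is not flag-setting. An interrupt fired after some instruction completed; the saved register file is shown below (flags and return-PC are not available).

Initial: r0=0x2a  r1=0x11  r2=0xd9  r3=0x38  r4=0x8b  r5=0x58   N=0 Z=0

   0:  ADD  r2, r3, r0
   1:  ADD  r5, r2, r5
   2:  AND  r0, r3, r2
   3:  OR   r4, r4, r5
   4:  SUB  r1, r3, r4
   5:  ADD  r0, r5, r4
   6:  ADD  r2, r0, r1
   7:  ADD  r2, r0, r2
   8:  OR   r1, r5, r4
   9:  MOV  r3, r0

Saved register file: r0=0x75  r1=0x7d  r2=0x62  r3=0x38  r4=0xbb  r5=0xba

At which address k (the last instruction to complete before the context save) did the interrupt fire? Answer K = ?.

K = 5

after  0: r0=0x2a r1=0x11 r2=0x62 r3=0x38 r4=0x8b r5=0x58  N=0 Z=0
after  1: r0=0x2a r1=0x11 r2=0x62 r3=0x38 r4=0x8b r5=0xba  N=1 Z=0
after  2: r0=0x20 r1=0x11 r2=0x62 r3=0x38 r4=0x8b r5=0xba  N=0 Z=0
after  3: r0=0x20 r1=0x11 r2=0x62 r3=0x38 r4=0xbb r5=0xba  N=1 Z=0
after  4: r0=0x20 r1=0x7d r2=0x62 r3=0x38 r4=0xbb r5=0xba  N=0 Z=0
after  5: r0=0x75 r1=0x7d r2=0x62 r3=0x38 r4=0xbb r5=0xba  N=0 Z=0
-- IRQ taken; context saved, return-PC = 6 --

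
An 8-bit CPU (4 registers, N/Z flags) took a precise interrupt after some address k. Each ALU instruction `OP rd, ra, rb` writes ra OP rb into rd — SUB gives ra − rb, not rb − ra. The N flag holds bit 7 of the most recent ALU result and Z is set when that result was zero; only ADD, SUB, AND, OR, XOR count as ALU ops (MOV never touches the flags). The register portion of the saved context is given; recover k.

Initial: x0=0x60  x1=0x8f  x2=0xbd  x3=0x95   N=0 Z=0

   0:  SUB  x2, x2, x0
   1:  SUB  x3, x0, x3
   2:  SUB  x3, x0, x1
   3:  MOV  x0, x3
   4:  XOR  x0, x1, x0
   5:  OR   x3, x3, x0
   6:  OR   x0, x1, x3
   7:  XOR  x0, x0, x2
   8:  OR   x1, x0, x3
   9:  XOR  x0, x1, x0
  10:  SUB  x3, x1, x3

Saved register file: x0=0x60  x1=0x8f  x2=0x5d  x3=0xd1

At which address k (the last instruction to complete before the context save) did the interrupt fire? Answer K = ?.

K = 2

after  0: x0=0x60 x1=0x8f x2=0x5d x3=0x95  N=0 Z=0
after  1: x0=0x60 x1=0x8f x2=0x5d x3=0xcb  N=1 Z=0
after  2: x0=0x60 x1=0x8f x2=0x5d x3=0xd1  N=1 Z=0
-- IRQ taken; context saved, return-PC = 3 --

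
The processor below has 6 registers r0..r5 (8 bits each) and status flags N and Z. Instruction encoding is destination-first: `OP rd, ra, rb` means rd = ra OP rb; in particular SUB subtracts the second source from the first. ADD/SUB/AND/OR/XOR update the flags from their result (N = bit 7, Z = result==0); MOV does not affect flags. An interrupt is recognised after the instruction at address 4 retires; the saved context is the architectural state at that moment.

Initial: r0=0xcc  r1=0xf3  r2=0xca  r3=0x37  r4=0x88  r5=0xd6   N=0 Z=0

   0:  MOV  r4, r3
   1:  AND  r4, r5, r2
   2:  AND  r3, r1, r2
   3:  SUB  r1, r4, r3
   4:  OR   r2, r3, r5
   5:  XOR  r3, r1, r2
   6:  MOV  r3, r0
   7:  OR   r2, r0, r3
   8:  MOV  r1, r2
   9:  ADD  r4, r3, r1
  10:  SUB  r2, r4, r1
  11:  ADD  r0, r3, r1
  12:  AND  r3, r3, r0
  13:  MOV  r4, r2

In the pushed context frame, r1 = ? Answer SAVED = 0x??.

after  0: r0=0xcc r1=0xf3 r2=0xca r3=0x37 r4=0x37 r5=0xd6  N=0 Z=0
after  1: r0=0xcc r1=0xf3 r2=0xca r3=0x37 r4=0xc2 r5=0xd6  N=1 Z=0
after  2: r0=0xcc r1=0xf3 r2=0xca r3=0xc2 r4=0xc2 r5=0xd6  N=1 Z=0
after  3: r0=0xcc r1=0x00 r2=0xca r3=0xc2 r4=0xc2 r5=0xd6  N=0 Z=1
after  4: r0=0xcc r1=0x00 r2=0xd6 r3=0xc2 r4=0xc2 r5=0xd6  N=1 Z=0
-- IRQ taken; context saved, return-PC = 5 --

SAVED = 0x00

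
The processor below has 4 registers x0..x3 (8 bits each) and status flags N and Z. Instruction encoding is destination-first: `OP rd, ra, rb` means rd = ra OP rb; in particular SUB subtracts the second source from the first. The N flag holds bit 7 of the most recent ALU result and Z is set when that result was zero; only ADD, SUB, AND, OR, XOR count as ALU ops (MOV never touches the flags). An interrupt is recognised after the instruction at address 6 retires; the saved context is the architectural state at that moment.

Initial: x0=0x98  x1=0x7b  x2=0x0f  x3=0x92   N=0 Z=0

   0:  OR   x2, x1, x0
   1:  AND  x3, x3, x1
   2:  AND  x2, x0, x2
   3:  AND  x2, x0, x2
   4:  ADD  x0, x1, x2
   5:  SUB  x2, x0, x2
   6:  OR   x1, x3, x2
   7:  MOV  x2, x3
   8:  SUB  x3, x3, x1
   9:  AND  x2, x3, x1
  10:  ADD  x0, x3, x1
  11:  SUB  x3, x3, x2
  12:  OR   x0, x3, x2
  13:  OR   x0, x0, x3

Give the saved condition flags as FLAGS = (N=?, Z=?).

after  0: x0=0x98 x1=0x7b x2=0xfb x3=0x92  N=1 Z=0
after  1: x0=0x98 x1=0x7b x2=0xfb x3=0x12  N=0 Z=0
after  2: x0=0x98 x1=0x7b x2=0x98 x3=0x12  N=1 Z=0
after  3: x0=0x98 x1=0x7b x2=0x98 x3=0x12  N=1 Z=0
after  4: x0=0x13 x1=0x7b x2=0x98 x3=0x12  N=0 Z=0
after  5: x0=0x13 x1=0x7b x2=0x7b x3=0x12  N=0 Z=0
after  6: x0=0x13 x1=0x7b x2=0x7b x3=0x12  N=0 Z=0
-- IRQ taken; context saved, return-PC = 7 --

FLAGS = (N=0, Z=0)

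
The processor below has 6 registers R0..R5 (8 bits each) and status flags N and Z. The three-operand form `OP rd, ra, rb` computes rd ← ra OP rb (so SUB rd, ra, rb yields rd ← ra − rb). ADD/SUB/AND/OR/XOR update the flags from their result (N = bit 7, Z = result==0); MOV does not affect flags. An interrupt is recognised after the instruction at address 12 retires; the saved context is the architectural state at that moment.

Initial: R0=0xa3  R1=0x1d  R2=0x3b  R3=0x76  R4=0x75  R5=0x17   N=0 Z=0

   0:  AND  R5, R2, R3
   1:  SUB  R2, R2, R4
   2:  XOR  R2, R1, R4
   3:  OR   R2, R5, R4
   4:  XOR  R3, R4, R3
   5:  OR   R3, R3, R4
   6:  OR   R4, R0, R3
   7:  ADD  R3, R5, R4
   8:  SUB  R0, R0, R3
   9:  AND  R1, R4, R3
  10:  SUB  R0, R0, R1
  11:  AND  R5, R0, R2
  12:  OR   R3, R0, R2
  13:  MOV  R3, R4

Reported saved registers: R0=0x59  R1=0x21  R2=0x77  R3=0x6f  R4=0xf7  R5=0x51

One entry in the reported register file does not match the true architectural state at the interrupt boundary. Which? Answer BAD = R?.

after  0: R0=0xa3 R1=0x1d R2=0x3b R3=0x76 R4=0x75 R5=0x32  N=0 Z=0
after  1: R0=0xa3 R1=0x1d R2=0xc6 R3=0x76 R4=0x75 R5=0x32  N=1 Z=0
after  2: R0=0xa3 R1=0x1d R2=0x68 R3=0x76 R4=0x75 R5=0x32  N=0 Z=0
after  3: R0=0xa3 R1=0x1d R2=0x77 R3=0x76 R4=0x75 R5=0x32  N=0 Z=0
after  4: R0=0xa3 R1=0x1d R2=0x77 R3=0x03 R4=0x75 R5=0x32  N=0 Z=0
after  5: R0=0xa3 R1=0x1d R2=0x77 R3=0x77 R4=0x75 R5=0x32  N=0 Z=0
after  6: R0=0xa3 R1=0x1d R2=0x77 R3=0x77 R4=0xf7 R5=0x32  N=1 Z=0
after  7: R0=0xa3 R1=0x1d R2=0x77 R3=0x29 R4=0xf7 R5=0x32  N=0 Z=0
after  8: R0=0x7a R1=0x1d R2=0x77 R3=0x29 R4=0xf7 R5=0x32  N=0 Z=0
after  9: R0=0x7a R1=0x21 R2=0x77 R3=0x29 R4=0xf7 R5=0x32  N=0 Z=0
after 10: R0=0x59 R1=0x21 R2=0x77 R3=0x29 R4=0xf7 R5=0x32  N=0 Z=0
after 11: R0=0x59 R1=0x21 R2=0x77 R3=0x29 R4=0xf7 R5=0x51  N=0 Z=0
after 12: R0=0x59 R1=0x21 R2=0x77 R3=0x7f R4=0xf7 R5=0x51  N=0 Z=0
-- IRQ taken; context saved, return-PC = 13 --
mismatch: R3: reported 0x6f vs actual 0x7f

BAD = R3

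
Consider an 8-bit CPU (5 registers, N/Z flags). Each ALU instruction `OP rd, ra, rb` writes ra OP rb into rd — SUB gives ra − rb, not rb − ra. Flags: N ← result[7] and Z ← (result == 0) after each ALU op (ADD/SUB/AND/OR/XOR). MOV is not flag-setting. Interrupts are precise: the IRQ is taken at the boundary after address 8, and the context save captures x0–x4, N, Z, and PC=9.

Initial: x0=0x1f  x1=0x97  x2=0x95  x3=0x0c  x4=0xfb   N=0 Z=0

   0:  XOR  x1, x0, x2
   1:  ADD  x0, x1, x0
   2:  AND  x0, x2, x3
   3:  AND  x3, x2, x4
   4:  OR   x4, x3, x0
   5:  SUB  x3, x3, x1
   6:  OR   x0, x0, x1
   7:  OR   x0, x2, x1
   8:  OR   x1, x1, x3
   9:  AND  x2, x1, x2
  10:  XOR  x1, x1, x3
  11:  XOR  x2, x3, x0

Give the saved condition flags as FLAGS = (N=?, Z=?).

FLAGS = (N=1, Z=0)

after  0: x0=0x1f x1=0x8a x2=0x95 x3=0x0c x4=0xfb  N=1 Z=0
after  1: x0=0xa9 x1=0x8a x2=0x95 x3=0x0c x4=0xfb  N=1 Z=0
after  2: x0=0x04 x1=0x8a x2=0x95 x3=0x0c x4=0xfb  N=0 Z=0
after  3: x0=0x04 x1=0x8a x2=0x95 x3=0x91 x4=0xfb  N=1 Z=0
after  4: x0=0x04 x1=0x8a x2=0x95 x3=0x91 x4=0x95  N=1 Z=0
after  5: x0=0x04 x1=0x8a x2=0x95 x3=0x07 x4=0x95  N=0 Z=0
after  6: x0=0x8e x1=0x8a x2=0x95 x3=0x07 x4=0x95  N=1 Z=0
after  7: x0=0x9f x1=0x8a x2=0x95 x3=0x07 x4=0x95  N=1 Z=0
after  8: x0=0x9f x1=0x8f x2=0x95 x3=0x07 x4=0x95  N=1 Z=0
-- IRQ taken; context saved, return-PC = 9 --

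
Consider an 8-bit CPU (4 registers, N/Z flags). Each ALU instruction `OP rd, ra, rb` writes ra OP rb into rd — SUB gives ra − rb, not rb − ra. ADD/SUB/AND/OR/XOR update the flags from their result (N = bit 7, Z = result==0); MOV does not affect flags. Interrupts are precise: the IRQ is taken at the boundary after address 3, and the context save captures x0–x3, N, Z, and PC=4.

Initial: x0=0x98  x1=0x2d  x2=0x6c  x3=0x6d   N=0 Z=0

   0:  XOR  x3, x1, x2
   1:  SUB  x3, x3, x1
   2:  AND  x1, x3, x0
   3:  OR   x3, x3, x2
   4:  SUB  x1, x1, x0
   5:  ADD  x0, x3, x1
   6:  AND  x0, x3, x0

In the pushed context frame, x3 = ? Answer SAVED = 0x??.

after  0: x0=0x98 x1=0x2d x2=0x6c x3=0x41  N=0 Z=0
after  1: x0=0x98 x1=0x2d x2=0x6c x3=0x14  N=0 Z=0
after  2: x0=0x98 x1=0x10 x2=0x6c x3=0x14  N=0 Z=0
after  3: x0=0x98 x1=0x10 x2=0x6c x3=0x7c  N=0 Z=0
-- IRQ taken; context saved, return-PC = 4 --

SAVED = 0x7c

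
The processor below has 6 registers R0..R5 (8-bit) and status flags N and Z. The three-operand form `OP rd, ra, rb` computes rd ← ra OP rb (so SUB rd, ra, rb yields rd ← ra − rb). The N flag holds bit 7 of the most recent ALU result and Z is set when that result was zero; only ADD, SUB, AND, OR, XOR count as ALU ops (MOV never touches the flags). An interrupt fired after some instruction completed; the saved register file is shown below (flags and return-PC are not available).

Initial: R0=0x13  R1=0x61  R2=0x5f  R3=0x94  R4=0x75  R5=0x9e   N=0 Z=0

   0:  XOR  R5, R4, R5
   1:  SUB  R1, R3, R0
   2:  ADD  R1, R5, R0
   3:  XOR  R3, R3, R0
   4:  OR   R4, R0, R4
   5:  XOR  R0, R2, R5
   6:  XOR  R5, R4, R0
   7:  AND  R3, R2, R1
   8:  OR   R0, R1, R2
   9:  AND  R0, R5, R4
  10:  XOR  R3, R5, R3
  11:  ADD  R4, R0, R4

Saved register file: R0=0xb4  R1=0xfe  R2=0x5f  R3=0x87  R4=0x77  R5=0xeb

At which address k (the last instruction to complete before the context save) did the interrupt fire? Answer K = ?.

after  0: R0=0x13 R1=0x61 R2=0x5f R3=0x94 R4=0x75 R5=0xeb  N=1 Z=0
after  1: R0=0x13 R1=0x81 R2=0x5f R3=0x94 R4=0x75 R5=0xeb  N=1 Z=0
after  2: R0=0x13 R1=0xfe R2=0x5f R3=0x94 R4=0x75 R5=0xeb  N=1 Z=0
after  3: R0=0x13 R1=0xfe R2=0x5f R3=0x87 R4=0x75 R5=0xeb  N=1 Z=0
after  4: R0=0x13 R1=0xfe R2=0x5f R3=0x87 R4=0x77 R5=0xeb  N=0 Z=0
after  5: R0=0xb4 R1=0xfe R2=0x5f R3=0x87 R4=0x77 R5=0xeb  N=1 Z=0
-- IRQ taken; context saved, return-PC = 6 --

K = 5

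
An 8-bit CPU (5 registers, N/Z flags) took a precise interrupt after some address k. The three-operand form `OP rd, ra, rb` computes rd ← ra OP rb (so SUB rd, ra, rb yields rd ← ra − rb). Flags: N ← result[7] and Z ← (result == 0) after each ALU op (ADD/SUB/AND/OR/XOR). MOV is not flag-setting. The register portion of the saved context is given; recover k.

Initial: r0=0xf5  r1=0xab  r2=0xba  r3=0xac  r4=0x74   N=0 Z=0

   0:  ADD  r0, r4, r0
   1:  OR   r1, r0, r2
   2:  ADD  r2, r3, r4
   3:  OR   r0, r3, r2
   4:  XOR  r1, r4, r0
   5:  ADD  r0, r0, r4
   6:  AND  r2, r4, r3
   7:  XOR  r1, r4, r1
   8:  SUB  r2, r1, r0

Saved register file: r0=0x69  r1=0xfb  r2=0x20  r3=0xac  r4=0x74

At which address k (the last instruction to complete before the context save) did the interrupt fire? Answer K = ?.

K = 2

after  0: r0=0x69 r1=0xab r2=0xba r3=0xac r4=0x74  N=0 Z=0
after  1: r0=0x69 r1=0xfb r2=0xba r3=0xac r4=0x74  N=1 Z=0
after  2: r0=0x69 r1=0xfb r2=0x20 r3=0xac r4=0x74  N=0 Z=0
-- IRQ taken; context saved, return-PC = 3 --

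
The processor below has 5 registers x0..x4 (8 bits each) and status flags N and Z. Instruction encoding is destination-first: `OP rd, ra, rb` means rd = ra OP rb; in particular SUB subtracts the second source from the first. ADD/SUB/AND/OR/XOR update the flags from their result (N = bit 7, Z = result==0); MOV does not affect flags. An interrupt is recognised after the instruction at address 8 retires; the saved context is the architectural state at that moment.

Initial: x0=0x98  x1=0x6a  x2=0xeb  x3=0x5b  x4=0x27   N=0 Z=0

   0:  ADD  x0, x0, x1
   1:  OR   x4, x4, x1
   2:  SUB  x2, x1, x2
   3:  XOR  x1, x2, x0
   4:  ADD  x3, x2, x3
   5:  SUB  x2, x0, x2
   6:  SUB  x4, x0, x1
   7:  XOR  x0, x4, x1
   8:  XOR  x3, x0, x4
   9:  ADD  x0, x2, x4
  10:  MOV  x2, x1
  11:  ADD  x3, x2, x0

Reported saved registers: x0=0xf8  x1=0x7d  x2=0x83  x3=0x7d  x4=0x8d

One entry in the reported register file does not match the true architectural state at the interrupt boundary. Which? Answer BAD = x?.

BAD = x4

after  0: x0=0x02 x1=0x6a x2=0xeb x3=0x5b x4=0x27  N=0 Z=0
after  1: x0=0x02 x1=0x6a x2=0xeb x3=0x5b x4=0x6f  N=0 Z=0
after  2: x0=0x02 x1=0x6a x2=0x7f x3=0x5b x4=0x6f  N=0 Z=0
after  3: x0=0x02 x1=0x7d x2=0x7f x3=0x5b x4=0x6f  N=0 Z=0
after  4: x0=0x02 x1=0x7d x2=0x7f x3=0xda x4=0x6f  N=1 Z=0
after  5: x0=0x02 x1=0x7d x2=0x83 x3=0xda x4=0x6f  N=1 Z=0
after  6: x0=0x02 x1=0x7d x2=0x83 x3=0xda x4=0x85  N=1 Z=0
after  7: x0=0xf8 x1=0x7d x2=0x83 x3=0xda x4=0x85  N=1 Z=0
after  8: x0=0xf8 x1=0x7d x2=0x83 x3=0x7d x4=0x85  N=0 Z=0
-- IRQ taken; context saved, return-PC = 9 --
mismatch: x4: reported 0x8d vs actual 0x85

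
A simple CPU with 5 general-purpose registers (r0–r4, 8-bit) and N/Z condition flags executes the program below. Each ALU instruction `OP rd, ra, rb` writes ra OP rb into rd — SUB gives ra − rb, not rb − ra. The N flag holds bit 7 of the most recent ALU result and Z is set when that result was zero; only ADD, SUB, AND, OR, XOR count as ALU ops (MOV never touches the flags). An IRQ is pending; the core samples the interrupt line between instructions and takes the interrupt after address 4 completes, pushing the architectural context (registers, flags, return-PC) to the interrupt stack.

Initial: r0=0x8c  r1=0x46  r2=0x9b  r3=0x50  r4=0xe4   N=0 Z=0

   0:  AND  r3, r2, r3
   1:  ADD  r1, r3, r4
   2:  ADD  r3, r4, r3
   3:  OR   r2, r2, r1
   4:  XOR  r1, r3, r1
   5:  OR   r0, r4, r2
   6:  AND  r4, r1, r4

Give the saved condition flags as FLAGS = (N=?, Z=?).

FLAGS = (N=0, Z=1)

after  0: r0=0x8c r1=0x46 r2=0x9b r3=0x10 r4=0xe4  N=0 Z=0
after  1: r0=0x8c r1=0xf4 r2=0x9b r3=0x10 r4=0xe4  N=1 Z=0
after  2: r0=0x8c r1=0xf4 r2=0x9b r3=0xf4 r4=0xe4  N=1 Z=0
after  3: r0=0x8c r1=0xf4 r2=0xff r3=0xf4 r4=0xe4  N=1 Z=0
after  4: r0=0x8c r1=0x00 r2=0xff r3=0xf4 r4=0xe4  N=0 Z=1
-- IRQ taken; context saved, return-PC = 5 --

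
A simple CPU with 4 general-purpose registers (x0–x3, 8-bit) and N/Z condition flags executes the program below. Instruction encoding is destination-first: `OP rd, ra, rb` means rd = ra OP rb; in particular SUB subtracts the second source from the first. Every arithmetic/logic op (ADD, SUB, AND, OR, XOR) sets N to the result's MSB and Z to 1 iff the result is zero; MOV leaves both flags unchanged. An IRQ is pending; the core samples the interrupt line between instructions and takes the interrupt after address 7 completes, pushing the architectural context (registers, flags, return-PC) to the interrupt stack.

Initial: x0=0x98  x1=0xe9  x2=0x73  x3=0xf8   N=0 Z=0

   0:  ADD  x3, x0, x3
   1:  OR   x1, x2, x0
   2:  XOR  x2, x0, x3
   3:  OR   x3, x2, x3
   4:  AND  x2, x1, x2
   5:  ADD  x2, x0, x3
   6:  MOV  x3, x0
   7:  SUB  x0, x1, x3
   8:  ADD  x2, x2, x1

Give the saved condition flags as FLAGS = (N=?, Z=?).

FLAGS = (N=0, Z=0)

after  0: x0=0x98 x1=0xe9 x2=0x73 x3=0x90  N=1 Z=0
after  1: x0=0x98 x1=0xfb x2=0x73 x3=0x90  N=1 Z=0
after  2: x0=0x98 x1=0xfb x2=0x08 x3=0x90  N=0 Z=0
after  3: x0=0x98 x1=0xfb x2=0x08 x3=0x98  N=1 Z=0
after  4: x0=0x98 x1=0xfb x2=0x08 x3=0x98  N=0 Z=0
after  5: x0=0x98 x1=0xfb x2=0x30 x3=0x98  N=0 Z=0
after  6: x0=0x98 x1=0xfb x2=0x30 x3=0x98  N=0 Z=0
after  7: x0=0x63 x1=0xfb x2=0x30 x3=0x98  N=0 Z=0
-- IRQ taken; context saved, return-PC = 8 --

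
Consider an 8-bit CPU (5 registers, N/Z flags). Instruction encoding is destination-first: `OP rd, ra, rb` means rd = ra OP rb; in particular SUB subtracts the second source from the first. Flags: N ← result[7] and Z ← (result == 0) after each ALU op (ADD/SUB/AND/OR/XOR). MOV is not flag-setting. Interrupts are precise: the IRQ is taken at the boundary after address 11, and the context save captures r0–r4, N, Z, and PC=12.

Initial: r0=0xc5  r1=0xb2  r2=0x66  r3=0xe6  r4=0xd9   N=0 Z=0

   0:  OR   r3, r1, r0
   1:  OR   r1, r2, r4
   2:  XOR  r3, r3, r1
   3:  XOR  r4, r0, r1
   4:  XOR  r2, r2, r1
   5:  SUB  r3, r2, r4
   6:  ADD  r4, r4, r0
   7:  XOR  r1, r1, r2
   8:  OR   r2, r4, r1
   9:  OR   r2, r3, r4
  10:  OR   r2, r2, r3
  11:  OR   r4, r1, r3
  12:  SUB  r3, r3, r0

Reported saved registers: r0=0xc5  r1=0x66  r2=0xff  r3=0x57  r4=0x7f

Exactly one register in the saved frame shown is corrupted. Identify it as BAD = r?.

BAD = r3

after  0: r0=0xc5 r1=0xb2 r2=0x66 r3=0xf7 r4=0xd9  N=1 Z=0
after  1: r0=0xc5 r1=0xff r2=0x66 r3=0xf7 r4=0xd9  N=1 Z=0
after  2: r0=0xc5 r1=0xff r2=0x66 r3=0x08 r4=0xd9  N=0 Z=0
after  3: r0=0xc5 r1=0xff r2=0x66 r3=0x08 r4=0x3a  N=0 Z=0
after  4: r0=0xc5 r1=0xff r2=0x99 r3=0x08 r4=0x3a  N=1 Z=0
after  5: r0=0xc5 r1=0xff r2=0x99 r3=0x5f r4=0x3a  N=0 Z=0
after  6: r0=0xc5 r1=0xff r2=0x99 r3=0x5f r4=0xff  N=1 Z=0
after  7: r0=0xc5 r1=0x66 r2=0x99 r3=0x5f r4=0xff  N=0 Z=0
after  8: r0=0xc5 r1=0x66 r2=0xff r3=0x5f r4=0xff  N=1 Z=0
after  9: r0=0xc5 r1=0x66 r2=0xff r3=0x5f r4=0xff  N=1 Z=0
after 10: r0=0xc5 r1=0x66 r2=0xff r3=0x5f r4=0xff  N=1 Z=0
after 11: r0=0xc5 r1=0x66 r2=0xff r3=0x5f r4=0x7f  N=0 Z=0
-- IRQ taken; context saved, return-PC = 12 --
mismatch: r3: reported 0x57 vs actual 0x5f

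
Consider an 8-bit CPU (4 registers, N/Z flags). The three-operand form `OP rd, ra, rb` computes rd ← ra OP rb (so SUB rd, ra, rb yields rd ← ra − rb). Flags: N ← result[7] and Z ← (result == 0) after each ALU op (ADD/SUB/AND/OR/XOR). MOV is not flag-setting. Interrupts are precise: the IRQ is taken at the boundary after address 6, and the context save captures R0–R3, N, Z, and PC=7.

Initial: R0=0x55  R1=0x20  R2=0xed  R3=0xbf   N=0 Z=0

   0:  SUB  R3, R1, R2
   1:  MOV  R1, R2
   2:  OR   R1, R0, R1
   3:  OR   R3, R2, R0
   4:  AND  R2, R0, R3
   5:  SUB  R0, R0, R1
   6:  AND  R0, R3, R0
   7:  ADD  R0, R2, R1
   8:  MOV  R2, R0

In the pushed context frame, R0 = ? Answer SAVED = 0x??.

SAVED = 0x58

after  0: R0=0x55 R1=0x20 R2=0xed R3=0x33  N=0 Z=0
after  1: R0=0x55 R1=0xed R2=0xed R3=0x33  N=0 Z=0
after  2: R0=0x55 R1=0xfd R2=0xed R3=0x33  N=1 Z=0
after  3: R0=0x55 R1=0xfd R2=0xed R3=0xfd  N=1 Z=0
after  4: R0=0x55 R1=0xfd R2=0x55 R3=0xfd  N=0 Z=0
after  5: R0=0x58 R1=0xfd R2=0x55 R3=0xfd  N=0 Z=0
after  6: R0=0x58 R1=0xfd R2=0x55 R3=0xfd  N=0 Z=0
-- IRQ taken; context saved, return-PC = 7 --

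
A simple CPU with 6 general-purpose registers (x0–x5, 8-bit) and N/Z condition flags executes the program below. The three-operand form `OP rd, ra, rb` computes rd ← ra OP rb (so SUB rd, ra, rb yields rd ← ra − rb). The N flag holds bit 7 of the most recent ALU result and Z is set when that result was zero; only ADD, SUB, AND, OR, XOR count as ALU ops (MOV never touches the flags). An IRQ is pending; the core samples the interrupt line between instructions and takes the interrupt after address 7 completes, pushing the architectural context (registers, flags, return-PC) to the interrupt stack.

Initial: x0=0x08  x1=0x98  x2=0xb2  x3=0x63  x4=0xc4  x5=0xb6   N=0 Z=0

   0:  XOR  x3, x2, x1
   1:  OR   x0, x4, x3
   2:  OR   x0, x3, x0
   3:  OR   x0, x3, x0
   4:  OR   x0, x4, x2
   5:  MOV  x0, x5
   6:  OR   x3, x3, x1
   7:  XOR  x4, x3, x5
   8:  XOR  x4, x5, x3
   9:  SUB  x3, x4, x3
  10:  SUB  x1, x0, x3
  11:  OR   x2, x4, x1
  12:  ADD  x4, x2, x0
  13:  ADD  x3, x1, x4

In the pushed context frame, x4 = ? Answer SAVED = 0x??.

SAVED = 0x0c

after  0: x0=0x08 x1=0x98 x2=0xb2 x3=0x2a x4=0xc4 x5=0xb6  N=0 Z=0
after  1: x0=0xee x1=0x98 x2=0xb2 x3=0x2a x4=0xc4 x5=0xb6  N=1 Z=0
after  2: x0=0xee x1=0x98 x2=0xb2 x3=0x2a x4=0xc4 x5=0xb6  N=1 Z=0
after  3: x0=0xee x1=0x98 x2=0xb2 x3=0x2a x4=0xc4 x5=0xb6  N=1 Z=0
after  4: x0=0xf6 x1=0x98 x2=0xb2 x3=0x2a x4=0xc4 x5=0xb6  N=1 Z=0
after  5: x0=0xb6 x1=0x98 x2=0xb2 x3=0x2a x4=0xc4 x5=0xb6  N=1 Z=0
after  6: x0=0xb6 x1=0x98 x2=0xb2 x3=0xba x4=0xc4 x5=0xb6  N=1 Z=0
after  7: x0=0xb6 x1=0x98 x2=0xb2 x3=0xba x4=0x0c x5=0xb6  N=0 Z=0
-- IRQ taken; context saved, return-PC = 8 --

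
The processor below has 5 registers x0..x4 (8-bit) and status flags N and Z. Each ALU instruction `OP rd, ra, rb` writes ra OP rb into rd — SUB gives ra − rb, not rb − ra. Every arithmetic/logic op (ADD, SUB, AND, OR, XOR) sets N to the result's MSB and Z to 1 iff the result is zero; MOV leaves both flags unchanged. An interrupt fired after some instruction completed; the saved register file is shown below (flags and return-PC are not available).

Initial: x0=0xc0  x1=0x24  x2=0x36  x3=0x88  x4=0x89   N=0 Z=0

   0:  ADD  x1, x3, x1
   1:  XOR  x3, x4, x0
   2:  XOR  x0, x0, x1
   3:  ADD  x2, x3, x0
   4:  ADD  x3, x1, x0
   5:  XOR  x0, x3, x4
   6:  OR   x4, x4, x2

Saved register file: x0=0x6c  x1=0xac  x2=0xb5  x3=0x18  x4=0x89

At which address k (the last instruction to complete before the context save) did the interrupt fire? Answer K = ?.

K = 4

after  0: x0=0xc0 x1=0xac x2=0x36 x3=0x88 x4=0x89  N=1 Z=0
after  1: x0=0xc0 x1=0xac x2=0x36 x3=0x49 x4=0x89  N=0 Z=0
after  2: x0=0x6c x1=0xac x2=0x36 x3=0x49 x4=0x89  N=0 Z=0
after  3: x0=0x6c x1=0xac x2=0xb5 x3=0x49 x4=0x89  N=1 Z=0
after  4: x0=0x6c x1=0xac x2=0xb5 x3=0x18 x4=0x89  N=0 Z=0
-- IRQ taken; context saved, return-PC = 5 --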